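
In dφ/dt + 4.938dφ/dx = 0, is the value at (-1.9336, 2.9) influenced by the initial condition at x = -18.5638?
No. Only data at x = -16.2538 affects (-1.9336, 2.9). Advection has one-way propagation along characteristics.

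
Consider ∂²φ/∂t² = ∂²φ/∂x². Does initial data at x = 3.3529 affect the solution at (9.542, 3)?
No. The domain of dependence is [6.542, 12.542], and 3.3529 is outside this interval.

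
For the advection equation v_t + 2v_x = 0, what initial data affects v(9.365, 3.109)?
A single point: x = 3.147. The characteristic through (9.365, 3.109) is x - 2t = const, so x = 9.365 - 2·3.109 = 3.147.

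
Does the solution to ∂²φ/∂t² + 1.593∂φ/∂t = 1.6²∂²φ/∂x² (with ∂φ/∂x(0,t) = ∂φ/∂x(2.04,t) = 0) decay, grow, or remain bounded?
φ → constant (steady state). Damping (γ=1.593) dissipates the nonconstant modes; with Neumann BCs the spatial average obeys M''+γM'=0 and tends to a finite limit.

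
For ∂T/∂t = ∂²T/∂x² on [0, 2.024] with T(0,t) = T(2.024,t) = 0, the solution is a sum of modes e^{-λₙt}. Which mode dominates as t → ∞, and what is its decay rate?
Eigenvalues: λₙ = n²π²/2.024².
First three modes:
  n=1: λ₁ = π²/2.024² ≈ 2.409
  n=2: λ₂ = 4π²/2.024² ≈ 9.637 (4× faster decay)
  n=3: λ₃ = 9π²/2.024² ≈ 21.683 (9× faster decay)
As t → ∞, higher modes decay exponentially faster. The n=1 mode dominates: T ~ c₁ sin(πx/2.024) e^{-λ₁t}.
Decay rate: λ₁ = π²/2.024² ≈ 2.409.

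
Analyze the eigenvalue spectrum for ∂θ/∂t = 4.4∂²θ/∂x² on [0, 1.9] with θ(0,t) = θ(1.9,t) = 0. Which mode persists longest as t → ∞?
Eigenvalues: λₙ = 4.4n²π²/1.9².
First three modes:
  n=1: λ₁ = 4.4π²/1.9² ≈ 12.029
  n=2: λ₂ = 17.6π²/1.9² ≈ 48.118 (4× faster decay)
  n=3: λ₃ = 39.6π²/1.9² ≈ 108.265 (9× faster decay)
As t → ∞, higher modes decay exponentially faster. The n=1 mode dominates: θ ~ c₁ sin(πx/1.9) e^{-λ₁t}.
Decay rate: λ₁ = 4.4π²/1.9² ≈ 12.029.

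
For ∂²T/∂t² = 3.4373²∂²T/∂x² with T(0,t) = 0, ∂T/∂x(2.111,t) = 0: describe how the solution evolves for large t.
T oscillates (no decay). Energy is conserved; the solution oscillates indefinitely as standing waves.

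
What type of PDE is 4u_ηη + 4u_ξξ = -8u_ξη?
Rewriting in standard form: 4u_ξξ + 8u_ξη + 4u_ηη = 0. With A = 4, B = 8, C = 4, the discriminant is 0. This is a parabolic PDE.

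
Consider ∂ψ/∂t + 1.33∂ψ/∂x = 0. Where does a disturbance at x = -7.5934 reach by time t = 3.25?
At x = -3.2709. The characteristic carries data from (-7.5934, 0) to (-3.2709, 3.25).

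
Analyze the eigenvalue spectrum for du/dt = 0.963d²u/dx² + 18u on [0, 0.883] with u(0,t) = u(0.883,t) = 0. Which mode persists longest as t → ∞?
Eigenvalues: λₙ = 0.963n²π²/0.883² - 18.
First three modes:
  n=1: λ₁ = 0.963π²/0.883² - 18 ≈ -5.81
  n=2: λ₂ = 3.852π²/0.883² - 18 ≈ 30.76
  n=3: λ₃ = 8.667π²/0.883² - 18 ≈ 91.71
Since 0.963π²/0.883² ≈ 12.19 < 18, λ₁ < 0.
The n=1 mode grows fastest (−λₙ is largest for n=1) → dominates.
Asymptotic: u ~ c₁ sin(πx/0.883) e^{5.81t} (exponential growth at rate −λ₁ ≈ 5.81).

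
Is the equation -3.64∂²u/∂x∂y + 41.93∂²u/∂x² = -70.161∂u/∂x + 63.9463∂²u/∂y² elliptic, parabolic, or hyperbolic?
Rewriting in standard form: 41.93∂²u/∂x² - 3.64∂²u/∂x∂y - 63.9463∂²u/∂y² + 70.161∂u/∂x = 0. Computing B² - 4AC with A = 41.93, B = -3.64, C = -63.9463: discriminant = 10738.323036 (positive). Answer: hyperbolic.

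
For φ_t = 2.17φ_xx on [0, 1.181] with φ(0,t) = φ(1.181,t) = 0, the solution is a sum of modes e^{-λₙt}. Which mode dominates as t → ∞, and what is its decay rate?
Eigenvalues: λₙ = 2.17n²π²/1.181².
First three modes:
  n=1: λ₁ = 2.17π²/1.181² ≈ 15.355
  n=2: λ₂ = 8.68π²/1.181² ≈ 61.421 (4× faster decay)
  n=3: λ₃ = 19.53π²/1.181² ≈ 138.198 (9× faster decay)
As t → ∞, higher modes decay exponentially faster. The n=1 mode dominates: φ ~ c₁ sin(πx/1.181) e^{-λ₁t}.
Decay rate: λ₁ = 2.17π²/1.181² ≈ 15.355.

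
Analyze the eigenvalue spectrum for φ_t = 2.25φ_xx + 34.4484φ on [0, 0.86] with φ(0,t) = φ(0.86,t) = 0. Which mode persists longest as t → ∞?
Eigenvalues: λₙ = 2.25n²π²/0.86² - 34.4484.
First three modes:
  n=1: λ₁ = 2.25π²/0.86² - 34.4484 ≈ -4.423
  n=2: λ₂ = 9π²/0.86² - 34.4484 ≈ 85.652
  n=3: λ₃ = 20.25π²/0.86² - 34.4484 ≈ 235.778
Since 2.25π²/0.86² ≈ 30.025 < 34.4484, λ₁ < 0.
The n=1 mode grows fastest (−λₙ is largest for n=1) → dominates.
Asymptotic: φ ~ c₁ sin(πx/0.86) e^{4.423t} (exponential growth at rate −λ₁ ≈ 4.423).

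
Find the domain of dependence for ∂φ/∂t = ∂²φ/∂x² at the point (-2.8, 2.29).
The entire real line. The heat equation has infinite propagation speed: any initial disturbance instantly affects all points (though exponentially small far away).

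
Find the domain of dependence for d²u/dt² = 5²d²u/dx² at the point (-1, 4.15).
Domain of dependence: [-21.75, 19.75]. Signals travel at speed 5, so data within |x - -1| ≤ 5·4.15 = 20.75 can reach the point.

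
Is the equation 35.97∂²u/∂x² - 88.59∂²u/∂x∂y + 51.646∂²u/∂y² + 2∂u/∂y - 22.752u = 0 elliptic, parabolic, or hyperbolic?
Computing B² - 4AC with A = 35.97, B = -88.59, C = 51.646: discriminant = 417.36162 (positive). Answer: hyperbolic.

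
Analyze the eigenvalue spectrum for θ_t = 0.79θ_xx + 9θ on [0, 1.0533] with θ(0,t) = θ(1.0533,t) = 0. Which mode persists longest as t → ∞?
Eigenvalues: λₙ = 0.79n²π²/1.0533² - 9.
First three modes:
  n=1: λ₁ = 0.79π²/1.0533² - 9 ≈ -1.972
  n=2: λ₂ = 3.16π²/1.0533² - 9 ≈ 19.111
  n=3: λ₃ = 7.11π²/1.0533² - 9 ≈ 54.251
Since 0.79π²/1.0533² ≈ 7.028 < 9, λ₁ < 0.
The n=1 mode grows fastest (−λₙ is largest for n=1) → dominates.
Asymptotic: θ ~ c₁ sin(πx/1.0533) e^{1.972t} (exponential growth at rate −λ₁ ≈ 1.972).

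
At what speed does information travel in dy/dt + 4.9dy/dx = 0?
Speed = 4.9. Information travels along x - 4.9t = const (rightward).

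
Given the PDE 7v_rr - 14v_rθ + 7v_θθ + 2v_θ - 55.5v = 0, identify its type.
The second-order coefficients are A = 7, B = -14, C = 7. Since B² - 4AC = 0 = 0, this is a parabolic PDE.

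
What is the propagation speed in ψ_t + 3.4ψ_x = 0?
Speed = 3.4. Information travels along x - 3.4t = const (rightward).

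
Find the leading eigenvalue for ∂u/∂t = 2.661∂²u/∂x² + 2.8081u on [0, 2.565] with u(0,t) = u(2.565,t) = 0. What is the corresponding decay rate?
Eigenvalues: λₙ = 2.661n²π²/2.565² - 2.8081.
First three modes:
  n=1: λ₁ = 2.661π²/2.565² - 2.8081 ≈ 1.184
  n=2: λ₂ = 10.644π²/2.565² - 2.8081 ≈ 13.159
  n=3: λ₃ = 23.949π²/2.565² - 2.8081 ≈ 33.118
Since 2.661π²/2.565² ≈ 3.992 > 2.8081, all λₙ > 0.
The n=1 mode decays slowest → dominates as t → ∞.
Asymptotic: u ~ c₁ sin(πx/2.565) e^{-λ₁t} with decay rate λ₁ ≈ 1.184.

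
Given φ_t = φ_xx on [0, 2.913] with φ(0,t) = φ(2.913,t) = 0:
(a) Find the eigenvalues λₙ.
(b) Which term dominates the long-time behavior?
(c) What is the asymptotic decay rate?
Eigenvalues: λₙ = n²π²/2.913².
First three modes:
  n=1: λ₁ = π²/2.913² ≈ 1.163
  n=2: λ₂ = 4π²/2.913² ≈ 4.652 (4× faster decay)
  n=3: λ₃ = 9π²/2.913² ≈ 10.468 (9× faster decay)
As t → ∞, higher modes decay exponentially faster. The n=1 mode dominates: φ ~ c₁ sin(πx/2.913) e^{-λ₁t}.
Decay rate: λ₁ = π²/2.913² ≈ 1.163.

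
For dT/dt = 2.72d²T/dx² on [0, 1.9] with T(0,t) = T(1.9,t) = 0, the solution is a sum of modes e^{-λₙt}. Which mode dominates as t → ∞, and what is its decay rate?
Eigenvalues: λₙ = 2.72n²π²/1.9².
First three modes:
  n=1: λ₁ = 2.72π²/1.9² ≈ 7.436
  n=2: λ₂ = 10.88π²/1.9² ≈ 29.746 (4× faster decay)
  n=3: λ₃ = 24.48π²/1.9² ≈ 66.927 (9× faster decay)
As t → ∞, higher modes decay exponentially faster. The n=1 mode dominates: T ~ c₁ sin(πx/1.9) e^{-λ₁t}.
Decay rate: λ₁ = 2.72π²/1.9² ≈ 7.436.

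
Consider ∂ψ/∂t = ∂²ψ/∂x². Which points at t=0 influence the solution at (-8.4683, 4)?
The entire real line. The heat equation has infinite propagation speed: any initial disturbance instantly affects all points (though exponentially small far away).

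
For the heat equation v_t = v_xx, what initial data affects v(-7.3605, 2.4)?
The entire real line. The heat equation has infinite propagation speed: any initial disturbance instantly affects all points (though exponentially small far away).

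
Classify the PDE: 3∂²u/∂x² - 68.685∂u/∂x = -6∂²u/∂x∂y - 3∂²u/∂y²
Rewriting in standard form: 3∂²u/∂x² + 6∂²u/∂x∂y + 3∂²u/∂y² - 68.685∂u/∂x = 0. A = 3, B = 6, C = 3. Discriminant B² - 4AC = 0. Since 0 = 0, parabolic.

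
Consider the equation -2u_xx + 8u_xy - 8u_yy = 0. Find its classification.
Parabolic. (A = -2, B = 8, C = -8 gives B² - 4AC = 0.)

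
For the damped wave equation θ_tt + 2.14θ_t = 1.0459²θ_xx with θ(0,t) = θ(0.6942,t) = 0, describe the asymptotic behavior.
θ → 0. Damping (γ=2.14) dissipates energy; oscillations decay exponentially.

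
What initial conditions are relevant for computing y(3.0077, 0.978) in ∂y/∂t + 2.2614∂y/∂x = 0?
A single point: x = 0.7960508. The characteristic through (3.0077, 0.978) is x - 2.2614t = const, so x = 3.0077 - 2.2614·0.978 = 0.7960508.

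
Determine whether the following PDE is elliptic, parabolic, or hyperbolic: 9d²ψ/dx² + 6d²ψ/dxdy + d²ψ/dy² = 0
Coefficients: A = 9, B = 6, C = 1. B² - 4AC = 0, which is zero, so the equation is parabolic.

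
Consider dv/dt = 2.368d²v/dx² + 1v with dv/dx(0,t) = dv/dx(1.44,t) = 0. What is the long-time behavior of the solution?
As t → ∞, v grows unboundedly. With Neumann BCs the constant mode has diffusion eigenvalue 0, so any r > 0 makes it grow like e^(1t); solution grows exponentially.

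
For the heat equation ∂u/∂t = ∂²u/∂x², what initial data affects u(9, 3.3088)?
The entire real line. The heat equation has infinite propagation speed: any initial disturbance instantly affects all points (though exponentially small far away).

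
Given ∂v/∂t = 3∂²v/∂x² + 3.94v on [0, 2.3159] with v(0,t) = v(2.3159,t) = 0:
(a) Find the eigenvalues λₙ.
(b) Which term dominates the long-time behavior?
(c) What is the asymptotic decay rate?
Eigenvalues: λₙ = 3n²π²/2.3159² - 3.94.
First three modes:
  n=1: λ₁ = 3π²/2.3159² - 3.94 ≈ 1.581
  n=2: λ₂ = 12π²/2.3159² - 3.94 ≈ 18.142
  n=3: λ₃ = 27π²/2.3159² - 3.94 ≈ 45.745
Since 3π²/2.3159² ≈ 5.521 > 3.94, all λₙ > 0.
The n=1 mode decays slowest → dominates as t → ∞.
Asymptotic: v ~ c₁ sin(πx/2.3159) e^{-λ₁t} with decay rate λ₁ ≈ 1.581.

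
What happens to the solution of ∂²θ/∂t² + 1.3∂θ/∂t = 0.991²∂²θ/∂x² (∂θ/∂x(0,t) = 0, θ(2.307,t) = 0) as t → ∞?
θ → 0. Damping (γ=1.3) dissipates energy; oscillations decay exponentially.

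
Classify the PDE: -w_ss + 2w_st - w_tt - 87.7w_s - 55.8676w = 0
A = -1, B = 2, C = -1. Discriminant B² - 4AC = 0. Since 0 = 0, parabolic.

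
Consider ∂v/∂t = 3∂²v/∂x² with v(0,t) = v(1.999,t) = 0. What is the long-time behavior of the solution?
As t → ∞, v → 0. Heat diffuses out through both boundaries.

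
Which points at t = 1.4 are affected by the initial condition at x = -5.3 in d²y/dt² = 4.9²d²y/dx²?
Domain of influence: [-12.16, 1.56]. Data at x = -5.3 spreads outward at speed 4.9.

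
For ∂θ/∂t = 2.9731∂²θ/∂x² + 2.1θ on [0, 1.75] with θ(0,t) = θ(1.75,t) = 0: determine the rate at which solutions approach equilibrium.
Eigenvalues: λₙ = 2.9731n²π²/1.75² - 2.1.
First three modes:
  n=1: λ₁ = 2.9731π²/1.75² - 2.1 ≈ 7.481
  n=2: λ₂ = 11.8924π²/1.75² - 2.1 ≈ 36.226
  n=3: λ₃ = 26.7579π²/1.75² - 2.1 ≈ 84.133
Since 2.9731π²/1.75² ≈ 9.581 > 2.1, all λₙ > 0.
The n=1 mode decays slowest → dominates as t → ∞.
Asymptotic: θ ~ c₁ sin(πx/1.75) e^{-λ₁t} with decay rate λ₁ ≈ 7.481.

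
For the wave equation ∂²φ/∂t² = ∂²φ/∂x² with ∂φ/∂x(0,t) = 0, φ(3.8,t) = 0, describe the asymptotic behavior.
φ oscillates (no decay). Energy is conserved; the solution oscillates indefinitely as standing waves.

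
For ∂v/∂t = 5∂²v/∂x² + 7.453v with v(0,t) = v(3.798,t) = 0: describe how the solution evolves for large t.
v grows unboundedly. Reaction dominates diffusion (r=7.453 > κπ²/L²≈3.42); solution grows exponentially.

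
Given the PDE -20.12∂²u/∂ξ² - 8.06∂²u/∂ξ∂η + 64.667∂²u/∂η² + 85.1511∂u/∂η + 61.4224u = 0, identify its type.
The second-order coefficients are A = -20.12, B = -8.06, C = 64.667. Since B² - 4AC = 5269.36376 > 0, this is a hyperbolic PDE.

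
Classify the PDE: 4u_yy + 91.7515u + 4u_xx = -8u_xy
Rewriting in standard form: 4u_xx + 8u_xy + 4u_yy + 91.7515u = 0. A = 4, B = 8, C = 4. Discriminant B² - 4AC = 0. Since 0 = 0, parabolic.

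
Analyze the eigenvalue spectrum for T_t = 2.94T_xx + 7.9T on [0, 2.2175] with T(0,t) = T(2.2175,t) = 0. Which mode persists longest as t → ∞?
Eigenvalues: λₙ = 2.94n²π²/2.2175² - 7.9.
First three modes:
  n=1: λ₁ = 2.94π²/2.2175² - 7.9 ≈ -1.999
  n=2: λ₂ = 11.76π²/2.2175² - 7.9 ≈ 15.704
  n=3: λ₃ = 26.46π²/2.2175² - 7.9 ≈ 45.208
Since 2.94π²/2.2175² ≈ 5.901 < 7.9, λ₁ < 0.
The n=1 mode grows fastest (−λₙ is largest for n=1) → dominates.
Asymptotic: T ~ c₁ sin(πx/2.2175) e^{1.999t} (exponential growth at rate −λ₁ ≈ 1.999).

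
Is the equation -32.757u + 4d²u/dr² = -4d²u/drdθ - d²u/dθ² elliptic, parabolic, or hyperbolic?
Rewriting in standard form: 4d²u/dr² + 4d²u/drdθ + d²u/dθ² - 32.757u = 0. Computing B² - 4AC with A = 4, B = 4, C = 1: discriminant = 0 (zero). Answer: parabolic.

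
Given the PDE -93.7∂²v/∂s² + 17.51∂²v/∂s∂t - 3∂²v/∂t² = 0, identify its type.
The second-order coefficients are A = -93.7, B = 17.51, C = -3. Since B² - 4AC = -817.7999 < 0, this is an elliptic PDE.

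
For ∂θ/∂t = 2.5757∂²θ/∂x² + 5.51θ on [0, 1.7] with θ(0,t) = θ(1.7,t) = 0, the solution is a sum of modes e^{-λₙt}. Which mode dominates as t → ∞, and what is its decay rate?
Eigenvalues: λₙ = 2.5757n²π²/1.7² - 5.51.
First three modes:
  n=1: λ₁ = 2.5757π²/1.7² - 5.51 ≈ 3.286
  n=2: λ₂ = 10.3028π²/1.7² - 5.51 ≈ 29.675
  n=3: λ₃ = 23.1813π²/1.7² - 5.51 ≈ 73.656
Since 2.5757π²/1.7² ≈ 8.796 > 5.51, all λₙ > 0.
The n=1 mode decays slowest → dominates as t → ∞.
Asymptotic: θ ~ c₁ sin(πx/1.7) e^{-λ₁t} with decay rate λ₁ ≈ 3.286.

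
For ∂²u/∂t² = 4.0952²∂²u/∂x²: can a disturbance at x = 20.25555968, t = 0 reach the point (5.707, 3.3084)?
No. The domain of dependence is [-7.84155968, 19.25555968], and 20.25555968 is outside this interval.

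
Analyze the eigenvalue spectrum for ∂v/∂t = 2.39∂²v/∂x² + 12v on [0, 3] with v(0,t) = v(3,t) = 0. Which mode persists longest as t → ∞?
Eigenvalues: λₙ = 2.39n²π²/3² - 12.
First three modes:
  n=1: λ₁ = 2.39π²/3² - 12 ≈ -9.379
  n=2: λ₂ = 9.56π²/3² - 12 ≈ -1.516
  n=3: λ₃ = 21.51π²/3² - 12 ≈ 11.588
Since 2.39π²/3² ≈ 2.621 < 12, λ₁ < 0.
The n=1 mode grows fastest (−λₙ is largest for n=1) → dominates.
Asymptotic: v ~ c₁ sin(πx/3) e^{9.379t} (exponential growth at rate −λ₁ ≈ 9.379).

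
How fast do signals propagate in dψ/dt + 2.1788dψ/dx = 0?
Speed = 2.1788. Information travels along x - 2.1788t = const (rightward).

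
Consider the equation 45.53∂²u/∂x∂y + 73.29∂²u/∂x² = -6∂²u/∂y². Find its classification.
Rewriting in standard form: 73.29∂²u/∂x² + 45.53∂²u/∂x∂y + 6∂²u/∂y² = 0. Hyperbolic. (A = 73.29, B = 45.53, C = 6 gives B² - 4AC = 314.0209.)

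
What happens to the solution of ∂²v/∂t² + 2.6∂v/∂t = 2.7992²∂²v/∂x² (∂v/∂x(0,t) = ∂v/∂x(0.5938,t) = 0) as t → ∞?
v → constant (steady state). Damping (γ=2.6) dissipates the nonconstant modes; with Neumann BCs the spatial average obeys M''+γM'=0 and tends to a finite limit.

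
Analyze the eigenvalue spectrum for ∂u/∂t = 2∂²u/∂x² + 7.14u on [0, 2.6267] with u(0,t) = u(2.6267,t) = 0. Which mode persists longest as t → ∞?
Eigenvalues: λₙ = 2n²π²/2.6267² - 7.14.
First three modes:
  n=1: λ₁ = 2π²/2.6267² - 7.14 ≈ -4.279
  n=2: λ₂ = 8π²/2.6267² - 7.14 ≈ 4.304
  n=3: λ₃ = 18π²/2.6267² - 7.14 ≈ 18.608
Since 2π²/2.6267² ≈ 2.861 < 7.14, λ₁ < 0.
The n=1 mode grows fastest (−λₙ is largest for n=1) → dominates.
Asymptotic: u ~ c₁ sin(πx/2.6267) e^{4.279t} (exponential growth at rate −λ₁ ≈ 4.279).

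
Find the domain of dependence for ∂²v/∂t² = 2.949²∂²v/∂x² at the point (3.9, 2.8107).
Domain of dependence: [-4.3887543, 12.1887543]. Signals travel at speed 2.949, so data within |x - 3.9| ≤ 2.949·2.8107 = 8.2887543 can reach the point.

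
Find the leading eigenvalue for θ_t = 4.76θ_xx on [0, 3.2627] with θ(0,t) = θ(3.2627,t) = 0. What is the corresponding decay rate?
Eigenvalues: λₙ = 4.76n²π²/3.2627².
First three modes:
  n=1: λ₁ = 4.76π²/3.2627² ≈ 4.413
  n=2: λ₂ = 19.04π²/3.2627² ≈ 17.653 (4× faster decay)
  n=3: λ₃ = 42.84π²/3.2627² ≈ 39.719 (9× faster decay)
As t → ∞, higher modes decay exponentially faster. The n=1 mode dominates: θ ~ c₁ sin(πx/3.2627) e^{-λ₁t}.
Decay rate: λ₁ = 4.76π²/3.2627² ≈ 4.413.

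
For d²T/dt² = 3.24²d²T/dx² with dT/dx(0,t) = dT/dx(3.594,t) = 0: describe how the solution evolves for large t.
T oscillates about a mean that drifts linearly in t (generically unbounded; no decay). There is no damping, so the nonconstant modes persist as standing waves (energy conserved, no decay). But with Neumann conditions at both ends the constant mode has eigenvalue 0: the spatial mean M(t) of T satisfies M'' = 0, so M(t) = M(0) + M'(0)·t. Unless the initial velocity has zero mean (∫T_t(x,0)dx = 0), the solution grows linearly in t (unbounded, though not exponentially); if it does have zero mean, the solution stays bounded and simply oscillates.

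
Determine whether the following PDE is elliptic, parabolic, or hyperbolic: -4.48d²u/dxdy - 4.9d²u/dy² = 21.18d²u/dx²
Rewriting in standard form: -21.18d²u/dx² - 4.48d²u/dxdy - 4.9d²u/dy² = 0. Coefficients: A = -21.18, B = -4.48, C = -4.9. B² - 4AC = -395.0576, which is negative, so the equation is elliptic.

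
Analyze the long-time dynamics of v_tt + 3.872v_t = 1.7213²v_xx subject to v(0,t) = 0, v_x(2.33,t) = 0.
Long-time behavior: v → 0. Damping (γ=3.872) dissipates energy; oscillations decay exponentially.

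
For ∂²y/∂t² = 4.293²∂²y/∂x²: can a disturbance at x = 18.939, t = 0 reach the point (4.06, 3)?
No. The domain of dependence is [-8.819, 16.939], and 18.939 is outside this interval.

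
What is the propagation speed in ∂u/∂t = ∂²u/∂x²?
Infinite. The heat equation is parabolic, not hyperbolic, so disturbances propagate instantly.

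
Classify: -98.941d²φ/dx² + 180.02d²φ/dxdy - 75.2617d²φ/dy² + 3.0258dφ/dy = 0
Hyperbolic (discriminant = 2621.3289612).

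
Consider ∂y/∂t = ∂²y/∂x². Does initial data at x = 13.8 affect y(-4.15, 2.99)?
Yes, for any finite x. The heat equation has infinite propagation speed, so all initial data affects all points at any t > 0.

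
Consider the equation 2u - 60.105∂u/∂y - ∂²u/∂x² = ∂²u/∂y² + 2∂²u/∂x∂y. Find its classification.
Rewriting in standard form: -∂²u/∂x² - 2∂²u/∂x∂y - ∂²u/∂y² - 60.105∂u/∂y + 2u = 0. Parabolic. (A = -1, B = -2, C = -1 gives B² - 4AC = 0.)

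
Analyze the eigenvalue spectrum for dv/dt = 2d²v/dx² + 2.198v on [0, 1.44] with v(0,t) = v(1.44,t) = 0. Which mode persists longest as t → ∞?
Eigenvalues: λₙ = 2n²π²/1.44² - 2.198.
First three modes:
  n=1: λ₁ = 2π²/1.44² - 2.198 ≈ 7.321
  n=2: λ₂ = 8π²/1.44² - 2.198 ≈ 35.879
  n=3: λ₃ = 18π²/1.44² - 2.198 ≈ 83.476
Since 2π²/1.44² ≈ 9.519 > 2.198, all λₙ > 0.
The n=1 mode decays slowest → dominates as t → ∞.
Asymptotic: v ~ c₁ sin(πx/1.44) e^{-λ₁t} with decay rate λ₁ ≈ 7.321.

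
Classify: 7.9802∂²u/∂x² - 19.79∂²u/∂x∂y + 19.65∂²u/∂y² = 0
Elliptic (discriminant = -235.59962).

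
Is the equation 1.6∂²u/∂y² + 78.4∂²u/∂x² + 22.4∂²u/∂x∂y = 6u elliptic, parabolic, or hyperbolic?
Rewriting in standard form: 78.4∂²u/∂x² + 22.4∂²u/∂x∂y + 1.6∂²u/∂y² - 6u = 0. Computing B² - 4AC with A = 78.4, B = 22.4, C = 1.6: discriminant = 0 (zero). Answer: parabolic.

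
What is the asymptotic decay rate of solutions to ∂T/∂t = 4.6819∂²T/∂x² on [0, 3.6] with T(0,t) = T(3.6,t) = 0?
Eigenvalues: λₙ = 4.6819n²π²/3.6².
First three modes:
  n=1: λ₁ = 4.6819π²/3.6² ≈ 3.565
  n=2: λ₂ = 18.7276π²/3.6² ≈ 14.262 (4× faster decay)
  n=3: λ₃ = 42.1371π²/3.6² ≈ 32.089 (9× faster decay)
As t → ∞, higher modes decay exponentially faster. The n=1 mode dominates: T ~ c₁ sin(πx/3.6) e^{-λ₁t}.
Decay rate: λ₁ = 4.6819π²/3.6² ≈ 3.565.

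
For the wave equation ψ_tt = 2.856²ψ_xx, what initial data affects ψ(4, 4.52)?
Domain of dependence: [-8.90912, 16.90912]. Signals travel at speed 2.856, so data within |x - 4| ≤ 2.856·4.52 = 12.90912 can reach the point.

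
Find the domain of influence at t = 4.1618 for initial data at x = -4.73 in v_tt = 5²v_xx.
Domain of influence: [-25.539, 16.079]. Data at x = -4.73 spreads outward at speed 5.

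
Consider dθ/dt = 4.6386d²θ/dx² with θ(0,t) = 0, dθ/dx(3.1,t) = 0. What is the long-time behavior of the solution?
As t → ∞, θ → 0. Heat escapes through the Dirichlet boundary.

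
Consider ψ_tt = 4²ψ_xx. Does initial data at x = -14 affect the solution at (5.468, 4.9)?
Yes. The domain of dependence is [-14.132, 25.068], and -14 ∈ [-14.132, 25.068].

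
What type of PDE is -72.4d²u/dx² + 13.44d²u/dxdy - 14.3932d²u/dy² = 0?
With A = -72.4, B = 13.44, C = -14.3932, the discriminant is -3987.63712. This is an elliptic PDE.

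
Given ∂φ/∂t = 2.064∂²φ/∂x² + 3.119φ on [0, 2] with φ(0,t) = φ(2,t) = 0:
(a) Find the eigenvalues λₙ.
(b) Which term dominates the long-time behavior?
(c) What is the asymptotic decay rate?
Eigenvalues: λₙ = 2.064n²π²/2² - 3.119.
First three modes:
  n=1: λ₁ = 2.064π²/2² - 3.119 ≈ 1.974
  n=2: λ₂ = 8.256π²/2² - 3.119 ≈ 17.252
  n=3: λ₃ = 18.576π²/2² - 3.119 ≈ 42.715
Since 2.064π²/2² ≈ 5.093 > 3.119, all λₙ > 0.
The n=1 mode decays slowest → dominates as t → ∞.
Asymptotic: φ ~ c₁ sin(πx/2) e^{-λ₁t} with decay rate λ₁ ≈ 1.974.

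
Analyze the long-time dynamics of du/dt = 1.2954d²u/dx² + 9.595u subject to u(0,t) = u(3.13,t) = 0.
Long-time behavior: u grows unboundedly. Reaction dominates diffusion (r=9.595 > κπ²/L²≈1.31); solution grows exponentially.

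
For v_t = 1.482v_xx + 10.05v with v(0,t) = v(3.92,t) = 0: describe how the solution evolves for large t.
v grows unboundedly. Reaction dominates diffusion (r=10.05 > κπ²/L²≈0.95); solution grows exponentially.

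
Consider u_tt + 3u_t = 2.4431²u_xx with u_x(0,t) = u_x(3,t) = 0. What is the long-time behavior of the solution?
As t → ∞, u → constant (steady state). Damping (γ=3) dissipates the nonconstant modes; with Neumann BCs the spatial average obeys M''+γM'=0 and tends to a finite limit.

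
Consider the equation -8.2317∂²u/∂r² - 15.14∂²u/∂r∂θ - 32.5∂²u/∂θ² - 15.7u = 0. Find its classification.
Elliptic. (A = -8.2317, B = -15.14, C = -32.5 gives B² - 4AC = -840.9014.)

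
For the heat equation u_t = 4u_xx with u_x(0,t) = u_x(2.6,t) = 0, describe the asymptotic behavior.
u → constant (steady state). Heat is conserved (no flux at boundaries); solution approaches the spatial average.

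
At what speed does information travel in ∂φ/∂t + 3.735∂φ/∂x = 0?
Speed = 3.735. Information travels along x - 3.735t = const (rightward).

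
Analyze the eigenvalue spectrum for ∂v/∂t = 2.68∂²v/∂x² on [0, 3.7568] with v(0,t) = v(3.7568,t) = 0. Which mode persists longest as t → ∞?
Eigenvalues: λₙ = 2.68n²π²/3.7568².
First three modes:
  n=1: λ₁ = 2.68π²/3.7568² ≈ 1.874
  n=2: λ₂ = 10.72π²/3.7568² ≈ 7.496 (4× faster decay)
  n=3: λ₃ = 24.12π²/3.7568² ≈ 16.867 (9× faster decay)
As t → ∞, higher modes decay exponentially faster. The n=1 mode dominates: v ~ c₁ sin(πx/3.7568) e^{-λ₁t}.
Decay rate: λ₁ = 2.68π²/3.7568² ≈ 1.874.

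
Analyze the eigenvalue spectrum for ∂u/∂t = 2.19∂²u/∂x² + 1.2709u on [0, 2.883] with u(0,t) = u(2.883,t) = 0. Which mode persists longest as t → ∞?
Eigenvalues: λₙ = 2.19n²π²/2.883² - 1.2709.
First three modes:
  n=1: λ₁ = 2.19π²/2.883² - 1.2709 ≈ 1.33
  n=2: λ₂ = 8.76π²/2.883² - 1.2709 ≈ 9.131
  n=3: λ₃ = 19.71π²/2.883² - 1.2709 ≈ 22.133
Since 2.19π²/2.883² ≈ 2.6 > 1.2709, all λₙ > 0.
The n=1 mode decays slowest → dominates as t → ∞.
Asymptotic: u ~ c₁ sin(πx/2.883) e^{-λ₁t} with decay rate λ₁ ≈ 1.33.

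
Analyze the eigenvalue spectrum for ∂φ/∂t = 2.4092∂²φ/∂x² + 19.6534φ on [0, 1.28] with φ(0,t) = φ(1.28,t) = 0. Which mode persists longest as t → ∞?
Eigenvalues: λₙ = 2.4092n²π²/1.28² - 19.6534.
First three modes:
  n=1: λ₁ = 2.4092π²/1.28² - 19.6534 ≈ -5.141
  n=2: λ₂ = 9.6368π²/1.28² - 19.6534 ≈ 38.398
  n=3: λ₃ = 21.6828π²/1.28² - 19.6534 ≈ 110.962
Since 2.4092π²/1.28² ≈ 14.513 < 19.6534, λ₁ < 0.
The n=1 mode grows fastest (−λₙ is largest for n=1) → dominates.
Asymptotic: φ ~ c₁ sin(πx/1.28) e^{5.141t} (exponential growth at rate −λ₁ ≈ 5.141).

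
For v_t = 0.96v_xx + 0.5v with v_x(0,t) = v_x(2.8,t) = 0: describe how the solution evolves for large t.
v grows unboundedly. With Neumann BCs the constant mode has diffusion eigenvalue 0, so any r > 0 makes it grow like e^(0.5t); solution grows exponentially.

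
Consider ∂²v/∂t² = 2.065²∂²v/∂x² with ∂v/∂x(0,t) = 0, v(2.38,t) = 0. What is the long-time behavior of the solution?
As t → ∞, v oscillates (no decay). Energy is conserved; the solution oscillates indefinitely as standing waves.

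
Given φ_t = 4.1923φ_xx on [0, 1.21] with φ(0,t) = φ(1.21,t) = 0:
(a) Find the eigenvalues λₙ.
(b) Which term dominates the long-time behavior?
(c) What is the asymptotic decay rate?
Eigenvalues: λₙ = 4.1923n²π²/1.21².
First three modes:
  n=1: λ₁ = 4.1923π²/1.21² ≈ 28.261
  n=2: λ₂ = 16.7692π²/1.21² ≈ 113.042 (4× faster decay)
  n=3: λ₃ = 37.7307π²/1.21² ≈ 254.345 (9× faster decay)
As t → ∞, higher modes decay exponentially faster. The n=1 mode dominates: φ ~ c₁ sin(πx/1.21) e^{-λ₁t}.
Decay rate: λ₁ = 4.1923π²/1.21² ≈ 28.261.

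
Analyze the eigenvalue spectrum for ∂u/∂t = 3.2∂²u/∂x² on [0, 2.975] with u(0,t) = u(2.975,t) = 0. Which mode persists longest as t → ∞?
Eigenvalues: λₙ = 3.2n²π²/2.975².
First three modes:
  n=1: λ₁ = 3.2π²/2.975² ≈ 3.568
  n=2: λ₂ = 12.8π²/2.975² ≈ 14.274 (4× faster decay)
  n=3: λ₃ = 28.8π²/2.975² ≈ 32.116 (9× faster decay)
As t → ∞, higher modes decay exponentially faster. The n=1 mode dominates: u ~ c₁ sin(πx/2.975) e^{-λ₁t}.
Decay rate: λ₁ = 3.2π²/2.975² ≈ 3.568.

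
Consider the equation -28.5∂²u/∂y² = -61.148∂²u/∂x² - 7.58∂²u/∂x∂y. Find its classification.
Rewriting in standard form: 61.148∂²u/∂x² + 7.58∂²u/∂x∂y - 28.5∂²u/∂y² = 0. Hyperbolic. (A = 61.148, B = 7.58, C = -28.5 gives B² - 4AC = 7028.3284.)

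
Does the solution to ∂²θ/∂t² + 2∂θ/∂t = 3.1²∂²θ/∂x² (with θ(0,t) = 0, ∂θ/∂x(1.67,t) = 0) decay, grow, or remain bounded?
θ → 0. Damping (γ=2) dissipates energy; oscillations decay exponentially.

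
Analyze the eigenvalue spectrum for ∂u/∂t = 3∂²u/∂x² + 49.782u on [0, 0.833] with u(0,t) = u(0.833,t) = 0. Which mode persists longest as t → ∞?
Eigenvalues: λₙ = 3n²π²/0.833² - 49.782.
First three modes:
  n=1: λ₁ = 3π²/0.833² - 49.782 ≈ -7.111
  n=2: λ₂ = 12π²/0.833² - 49.782 ≈ 120.901
  n=3: λ₃ = 27π²/0.833² - 49.782 ≈ 334.255
Since 3π²/0.833² ≈ 42.671 < 49.782, λ₁ < 0.
The n=1 mode grows fastest (−λₙ is largest for n=1) → dominates.
Asymptotic: u ~ c₁ sin(πx/0.833) e^{7.111t} (exponential growth at rate −λ₁ ≈ 7.111).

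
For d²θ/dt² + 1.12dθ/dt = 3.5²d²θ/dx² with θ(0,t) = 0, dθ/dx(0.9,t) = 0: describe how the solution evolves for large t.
θ → 0. Damping (γ=1.12) dissipates energy; oscillations decay exponentially.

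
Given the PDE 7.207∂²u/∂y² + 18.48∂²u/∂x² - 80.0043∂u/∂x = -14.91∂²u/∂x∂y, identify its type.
Rewriting in standard form: 18.48∂²u/∂x² + 14.91∂²u/∂x∂y + 7.207∂²u/∂y² - 80.0043∂u/∂x = 0. The second-order coefficients are A = 18.48, B = 14.91, C = 7.207. Since B² - 4AC = -310.43334 < 0, this is an elliptic PDE.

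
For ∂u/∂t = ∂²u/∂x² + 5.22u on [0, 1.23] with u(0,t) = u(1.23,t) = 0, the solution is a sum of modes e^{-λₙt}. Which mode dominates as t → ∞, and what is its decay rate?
Eigenvalues: λₙ = n²π²/1.23² - 5.22.
First three modes:
  n=1: λ₁ = π²/1.23² - 5.22 ≈ 1.304
  n=2: λ₂ = 4π²/1.23² - 5.22 ≈ 20.875
  n=3: λ₃ = 9π²/1.23² - 5.22 ≈ 53.493
Since π²/1.23² ≈ 6.524 > 5.22, all λₙ > 0.
The n=1 mode decays slowest → dominates as t → ∞.
Asymptotic: u ~ c₁ sin(πx/1.23) e^{-λ₁t} with decay rate λ₁ ≈ 1.304.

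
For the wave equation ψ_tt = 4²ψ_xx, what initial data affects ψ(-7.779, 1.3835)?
Domain of dependence: [-13.313, -2.245]. Signals travel at speed 4, so data within |x - -7.779| ≤ 4·1.3835 = 5.534 can reach the point.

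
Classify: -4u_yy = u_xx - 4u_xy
Rewriting in standard form: -u_xx + 4u_xy - 4u_yy = 0. Parabolic (discriminant = 0).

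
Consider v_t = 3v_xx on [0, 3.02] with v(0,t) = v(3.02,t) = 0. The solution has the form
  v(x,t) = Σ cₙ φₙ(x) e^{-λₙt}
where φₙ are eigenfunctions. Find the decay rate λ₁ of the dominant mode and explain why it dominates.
Eigenvalues: λₙ = 3n²π²/3.02².
First three modes:
  n=1: λ₁ = 3π²/3.02² ≈ 3.246
  n=2: λ₂ = 12π²/3.02² ≈ 12.986 (4× faster decay)
  n=3: λ₃ = 27π²/3.02² ≈ 29.218 (9× faster decay)
As t → ∞, higher modes decay exponentially faster. The n=1 mode dominates: v ~ c₁ sin(πx/3.02) e^{-λ₁t}.
Decay rate: λ₁ = 3π²/3.02² ≈ 3.246.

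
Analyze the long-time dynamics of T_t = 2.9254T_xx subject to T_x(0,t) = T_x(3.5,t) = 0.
Long-time behavior: T → constant (steady state). Heat is conserved (no flux at boundaries); solution approaches the spatial average.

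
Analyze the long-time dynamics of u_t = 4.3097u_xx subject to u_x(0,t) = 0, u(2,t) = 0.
Long-time behavior: u → 0. Heat escapes through the Dirichlet boundary.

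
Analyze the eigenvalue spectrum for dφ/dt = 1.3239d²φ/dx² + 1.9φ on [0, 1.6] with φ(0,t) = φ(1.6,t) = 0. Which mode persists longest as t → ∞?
Eigenvalues: λₙ = 1.3239n²π²/1.6² - 1.9.
First three modes:
  n=1: λ₁ = 1.3239π²/1.6² - 1.9 ≈ 3.204
  n=2: λ₂ = 5.2956π²/1.6² - 1.9 ≈ 18.516
  n=3: λ₃ = 11.9151π²/1.6² - 1.9 ≈ 44.036
Since 1.3239π²/1.6² ≈ 5.104 > 1.9, all λₙ > 0.
The n=1 mode decays slowest → dominates as t → ∞.
Asymptotic: φ ~ c₁ sin(πx/1.6) e^{-λ₁t} with decay rate λ₁ ≈ 3.204.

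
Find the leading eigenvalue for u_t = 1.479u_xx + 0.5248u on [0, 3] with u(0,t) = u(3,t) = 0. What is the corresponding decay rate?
Eigenvalues: λₙ = 1.479n²π²/3² - 0.5248.
First three modes:
  n=1: λ₁ = 1.479π²/3² - 0.5248 ≈ 1.097
  n=2: λ₂ = 5.916π²/3² - 0.5248 ≈ 5.963
  n=3: λ₃ = 13.311π²/3² - 0.5248 ≈ 14.072
Since 1.479π²/3² ≈ 1.622 > 0.5248, all λₙ > 0.
The n=1 mode decays slowest → dominates as t → ∞.
Asymptotic: u ~ c₁ sin(πx/3) e^{-λ₁t} with decay rate λ₁ ≈ 1.097.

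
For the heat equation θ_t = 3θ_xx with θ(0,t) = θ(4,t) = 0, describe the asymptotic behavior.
θ → 0. Heat diffuses out through both boundaries.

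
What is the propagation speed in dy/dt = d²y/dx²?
Infinite. The heat equation is parabolic, not hyperbolic, so disturbances propagate instantly.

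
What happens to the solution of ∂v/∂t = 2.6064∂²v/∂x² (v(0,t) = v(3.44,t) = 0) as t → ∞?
v → 0. Heat diffuses out through both boundaries.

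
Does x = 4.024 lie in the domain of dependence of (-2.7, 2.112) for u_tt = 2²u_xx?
No. The domain of dependence is [-6.924, 1.524], and 4.024 is outside this interval.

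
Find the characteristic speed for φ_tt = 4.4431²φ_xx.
Speed = 4.4431. Information travels along characteristics x = x₀ ± 4.4431t.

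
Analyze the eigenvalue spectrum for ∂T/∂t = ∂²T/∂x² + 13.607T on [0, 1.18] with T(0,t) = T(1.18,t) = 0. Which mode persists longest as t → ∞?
Eigenvalues: λₙ = n²π²/1.18² - 13.607.
First three modes:
  n=1: λ₁ = π²/1.18² - 13.607 ≈ -6.519
  n=2: λ₂ = 4π²/1.18² - 13.607 ≈ 14.746
  n=3: λ₃ = 9π²/1.18² - 13.607 ≈ 50.187
Since π²/1.18² ≈ 7.088 < 13.607, λ₁ < 0.
The n=1 mode grows fastest (−λₙ is largest for n=1) → dominates.
Asymptotic: T ~ c₁ sin(πx/1.18) e^{6.519t} (exponential growth at rate −λ₁ ≈ 6.519).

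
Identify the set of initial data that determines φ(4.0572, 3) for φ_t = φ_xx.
The entire real line. The heat equation has infinite propagation speed: any initial disturbance instantly affects all points (though exponentially small far away).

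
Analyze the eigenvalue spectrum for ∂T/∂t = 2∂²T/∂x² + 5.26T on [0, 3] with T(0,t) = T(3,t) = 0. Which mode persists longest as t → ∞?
Eigenvalues: λₙ = 2n²π²/3² - 5.26.
First three modes:
  n=1: λ₁ = 2π²/3² - 5.26 ≈ -3.067
  n=2: λ₂ = 8π²/3² - 5.26 ≈ 3.513
  n=3: λ₃ = 18π²/3² - 5.26 ≈ 14.479
Since 2π²/3² ≈ 2.193 < 5.26, λ₁ < 0.
The n=1 mode grows fastest (−λₙ is largest for n=1) → dominates.
Asymptotic: T ~ c₁ sin(πx/3) e^{3.067t} (exponential growth at rate −λ₁ ≈ 3.067).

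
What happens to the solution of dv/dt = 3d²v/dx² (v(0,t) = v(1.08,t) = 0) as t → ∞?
v → 0. Heat diffuses out through both boundaries.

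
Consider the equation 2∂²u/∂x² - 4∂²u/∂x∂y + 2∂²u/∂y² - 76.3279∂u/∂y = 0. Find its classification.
Parabolic. (A = 2, B = -4, C = 2 gives B² - 4AC = 0.)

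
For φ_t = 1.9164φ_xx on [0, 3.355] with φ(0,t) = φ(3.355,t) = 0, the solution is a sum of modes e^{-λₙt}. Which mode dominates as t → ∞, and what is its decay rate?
Eigenvalues: λₙ = 1.9164n²π²/3.355².
First three modes:
  n=1: λ₁ = 1.9164π²/3.355² ≈ 1.68
  n=2: λ₂ = 7.6656π²/3.355² ≈ 6.721 (4× faster decay)
  n=3: λ₃ = 17.2476π²/3.355² ≈ 15.123 (9× faster decay)
As t → ∞, higher modes decay exponentially faster. The n=1 mode dominates: φ ~ c₁ sin(πx/3.355) e^{-λ₁t}.
Decay rate: λ₁ = 1.9164π²/3.355² ≈ 1.68.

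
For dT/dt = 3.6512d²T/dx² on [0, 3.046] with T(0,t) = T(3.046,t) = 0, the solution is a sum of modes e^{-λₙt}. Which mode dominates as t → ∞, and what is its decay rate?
Eigenvalues: λₙ = 3.6512n²π²/3.046².
First three modes:
  n=1: λ₁ = 3.6512π²/3.046² ≈ 3.884
  n=2: λ₂ = 14.6048π²/3.046² ≈ 15.536 (4× faster decay)
  n=3: λ₃ = 32.8608π²/3.046² ≈ 34.956 (9× faster decay)
As t → ∞, higher modes decay exponentially faster. The n=1 mode dominates: T ~ c₁ sin(πx/3.046) e^{-λ₁t}.
Decay rate: λ₁ = 3.6512π²/3.046² ≈ 3.884.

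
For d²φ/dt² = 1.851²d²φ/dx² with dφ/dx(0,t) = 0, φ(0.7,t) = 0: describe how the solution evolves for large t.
φ oscillates (no decay). Energy is conserved; the solution oscillates indefinitely as standing waves.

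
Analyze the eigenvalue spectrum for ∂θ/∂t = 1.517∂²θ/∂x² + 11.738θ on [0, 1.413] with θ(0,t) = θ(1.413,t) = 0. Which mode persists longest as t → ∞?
Eigenvalues: λₙ = 1.517n²π²/1.413² - 11.738.
First three modes:
  n=1: λ₁ = 1.517π²/1.413² - 11.738 ≈ -4.239
  n=2: λ₂ = 6.068π²/1.413² - 11.738 ≈ 18.258
  n=3: λ₃ = 13.653π²/1.413² - 11.738 ≈ 55.753
Since 1.517π²/1.413² ≈ 7.499 < 11.738, λ₁ < 0.
The n=1 mode grows fastest (−λₙ is largest for n=1) → dominates.
Asymptotic: θ ~ c₁ sin(πx/1.413) e^{4.239t} (exponential growth at rate −λ₁ ≈ 4.239).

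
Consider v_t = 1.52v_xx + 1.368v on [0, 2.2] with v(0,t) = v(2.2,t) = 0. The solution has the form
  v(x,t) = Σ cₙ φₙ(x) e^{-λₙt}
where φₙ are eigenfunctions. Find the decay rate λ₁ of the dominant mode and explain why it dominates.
Eigenvalues: λₙ = 1.52n²π²/2.2² - 1.368.
First three modes:
  n=1: λ₁ = 1.52π²/2.2² - 1.368 ≈ 1.732
  n=2: λ₂ = 6.08π²/2.2² - 1.368 ≈ 11.03
  n=3: λ₃ = 13.68π²/2.2² - 1.368 ≈ 26.528
Since 1.52π²/2.2² ≈ 3.1 > 1.368, all λₙ > 0.
The n=1 mode decays slowest → dominates as t → ∞.
Asymptotic: v ~ c₁ sin(πx/2.2) e^{-λ₁t} with decay rate λ₁ ≈ 1.732.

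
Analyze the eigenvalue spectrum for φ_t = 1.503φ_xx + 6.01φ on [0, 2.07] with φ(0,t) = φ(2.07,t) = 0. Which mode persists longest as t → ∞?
Eigenvalues: λₙ = 1.503n²π²/2.07² - 6.01.
First three modes:
  n=1: λ₁ = 1.503π²/2.07² - 6.01 ≈ -2.548
  n=2: λ₂ = 6.012π²/2.07² - 6.01 ≈ 7.838
  n=3: λ₃ = 13.527π²/2.07² - 6.01 ≈ 25.147
Since 1.503π²/2.07² ≈ 3.462 < 6.01, λ₁ < 0.
The n=1 mode grows fastest (−λₙ is largest for n=1) → dominates.
Asymptotic: φ ~ c₁ sin(πx/2.07) e^{2.548t} (exponential growth at rate −λ₁ ≈ 2.548).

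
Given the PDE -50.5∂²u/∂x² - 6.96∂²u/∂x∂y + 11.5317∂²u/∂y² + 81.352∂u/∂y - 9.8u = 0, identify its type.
The second-order coefficients are A = -50.5, B = -6.96, C = 11.5317. Since B² - 4AC = 2377.845 > 0, this is a hyperbolic PDE.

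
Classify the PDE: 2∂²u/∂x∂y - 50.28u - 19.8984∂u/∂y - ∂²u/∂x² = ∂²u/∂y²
Rewriting in standard form: -∂²u/∂x² + 2∂²u/∂x∂y - ∂²u/∂y² - 19.8984∂u/∂y - 50.28u = 0. A = -1, B = 2, C = -1. Discriminant B² - 4AC = 0. Since 0 = 0, parabolic.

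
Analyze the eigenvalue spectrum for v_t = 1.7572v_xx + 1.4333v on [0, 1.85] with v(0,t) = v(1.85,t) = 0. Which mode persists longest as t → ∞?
Eigenvalues: λₙ = 1.7572n²π²/1.85² - 1.4333.
First three modes:
  n=1: λ₁ = 1.7572π²/1.85² - 1.4333 ≈ 3.634
  n=2: λ₂ = 7.0288π²/1.85² - 1.4333 ≈ 18.836
  n=3: λ₃ = 15.8148π²/1.85² - 1.4333 ≈ 44.172
Since 1.7572π²/1.85² ≈ 5.067 > 1.4333, all λₙ > 0.
The n=1 mode decays slowest → dominates as t → ∞.
Asymptotic: v ~ c₁ sin(πx/1.85) e^{-λ₁t} with decay rate λ₁ ≈ 3.634.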